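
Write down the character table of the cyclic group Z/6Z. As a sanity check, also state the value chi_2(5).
Character table of Z/6Z (irreps indexed chi_0,...,chi_5 with chi_k(m) = zeta_6^(k*m), zeta_6 = exp(2*pi*i/6)):
  irrep \ class  {0} (size 1)  {1} (size 1)    {2} (size 1)    {3} (size 1)  {4} (size 1)    {5} (size 1)  
  chi_0          1             1               1               1             1               1             
  chi_1          1             exp(I*pi/3)     exp(2*I*pi/3)   -1            exp(-2*I*pi/3)  exp(-I*pi/3)  
  chi_2          1             exp(2*I*pi/3)   exp(-2*I*pi/3)  1             exp(2*I*pi/3)   exp(-2*I*pi/3)
  chi_3          1             -1              1               -1            1               -1            
  chi_4          1             exp(-2*I*pi/3)  exp(2*I*pi/3)   1             exp(-2*I*pi/3)  exp(2*I*pi/3) 
  chi_5          1             exp(-I*pi/3)    exp(-2*I*pi/3)  -1            exp(2*I*pi/3)   exp(I*pi/3)   

Spot check: chi_2(5) = zeta_6^(2*5) = zeta_6^10 = exp(-2*I*pi/3).

Solution. Z/6Z is abelian, so all 6 irreducible complex representations are 1-dimensional. They are given by chi_k(m) = zeta_6^(k*m) for k = 0,...,5. Row orthogonality: sum_m chi_k(m) conj(chi_l(m)) = 6 * [k = l].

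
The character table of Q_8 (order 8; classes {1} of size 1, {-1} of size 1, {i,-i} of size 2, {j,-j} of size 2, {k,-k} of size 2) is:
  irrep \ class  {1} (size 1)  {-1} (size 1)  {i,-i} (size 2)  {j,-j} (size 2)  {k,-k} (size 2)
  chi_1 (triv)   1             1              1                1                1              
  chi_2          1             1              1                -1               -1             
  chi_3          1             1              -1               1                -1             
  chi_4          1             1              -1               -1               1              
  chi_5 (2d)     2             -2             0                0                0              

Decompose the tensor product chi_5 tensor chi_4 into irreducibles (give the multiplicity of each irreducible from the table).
chi_5 tensor chi_4 = chi_5 (all other irreducibles have multiplicity 0).

Proof sketch: The character of a tensor product is the pointwise product (chi_5 * chi_4)(C) = chi_5(C) * chi_4(C):
  {1}: (2)*(1), {-1}: (-2)*(1), {i,-i}: (0)*(-1), {j,-j}: (0)*(-1), {k,-k}: (0)*(1)
so (chi_5 * chi_4) takes values
  {1} -> 2, {-1} -> -2, {i,-i} -> 0, {j,-j} -> 0, {k,-k} -> 0.
Now take the inner product of this character with each irreducible chi from the table, <chi_5*chi_4, chi> = (1/8) sum_C |C| (chi_5*chi_4)(C) conj(chi(C)):
  <chi_5*chi_4, chi_1> = (1/8)[1*(2)*conj(1) + 1*(-2)*conj(1) + 2*(0)*conj(1) + 2*(0)*conj(1) + 2*(0)*conj(1)]
      = (1/8)[(2) + (-2) + (0) + (0) + (0)] = 0/8 = 0
  <chi_5*chi_4, chi_2> = (1/8)[1*(2)*conj(1) + 1*(-2)*conj(1) + 2*(0)*conj(1) + 2*(0)*conj(-1) + 2*(0)*conj(-1)]
      = (1/8)[(2) + (-2) + (0) + (0) + (0)] = 0/8 = 0
  <chi_5*chi_4, chi_3> = (1/8)[1*(2)*conj(1) + 1*(-2)*conj(1) + 2*(0)*conj(-1) + 2*(0)*conj(1) + 2*(0)*conj(-1)]
      = (1/8)[(2) + (-2) + (0) + (0) + (0)] = 0/8 = 0
  <chi_5*chi_4, chi_4> = (1/8)[1*(2)*conj(1) + 1*(-2)*conj(1) + 2*(0)*conj(-1) + 2*(0)*conj(-1) + 2*(0)*conj(1)]
      = (1/8)[(2) + (-2) + (0) + (0) + (0)] = 0/8 = 0
  <chi_5*chi_4, chi_5> = (1/8)[1*(2)*conj(2) + 1*(-2)*conj(-2) + 2*(0)*conj(0) + 2*(0)*conj(0) + 2*(0)*conj(0)]
      = (1/8)[(4) + (4) + (0) + (0) + (0)] = 8/8 = 1
Hence the multiplicities are chi_5: 1. Dimension check: dim(chi_5)*dim(chi_4) = 2*1 = 2 and sum (mult * dim) = 1*2 = 2.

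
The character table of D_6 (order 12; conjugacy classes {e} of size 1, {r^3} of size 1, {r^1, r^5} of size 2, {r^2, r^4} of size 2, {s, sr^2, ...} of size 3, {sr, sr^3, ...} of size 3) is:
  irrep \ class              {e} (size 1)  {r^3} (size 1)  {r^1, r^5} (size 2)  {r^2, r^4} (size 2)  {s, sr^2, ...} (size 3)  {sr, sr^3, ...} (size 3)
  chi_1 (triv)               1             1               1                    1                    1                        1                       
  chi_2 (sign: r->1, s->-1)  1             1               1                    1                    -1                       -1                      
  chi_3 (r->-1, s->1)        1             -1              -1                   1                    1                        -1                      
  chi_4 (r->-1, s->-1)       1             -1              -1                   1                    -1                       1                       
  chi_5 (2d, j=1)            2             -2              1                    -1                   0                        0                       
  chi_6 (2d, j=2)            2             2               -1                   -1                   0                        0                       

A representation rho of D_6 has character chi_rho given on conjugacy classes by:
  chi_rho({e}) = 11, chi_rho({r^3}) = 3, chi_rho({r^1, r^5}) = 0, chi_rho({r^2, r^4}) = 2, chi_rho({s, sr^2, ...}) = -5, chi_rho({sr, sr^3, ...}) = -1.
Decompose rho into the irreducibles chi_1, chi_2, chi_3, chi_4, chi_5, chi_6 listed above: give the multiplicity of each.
Multiplicities: chi_1: 0, chi_2: 3, chi_3: 0, chi_4: 2, chi_5: 1, chi_6: 2.

Justification: Use <chi_rho, chi> = (1/|G|) sum_C |C| * chi_rho(C) * conj(chi(C)) with |G| = 12 for each irreducible chi in the table:
  <chi_rho, chi_1> = (1/12)[1*(11)*conj(1) + 1*(3)*conj(1) + 2*(0)*conj(1) + 2*(2)*conj(1) + 3*(-5)*conj(1) + 3*(-1)*conj(1)]
      = (1/12)[(11) + (3) + (0) + (4) + (-15) + (-3)] = 0/12 = 0
  <chi_rho, chi_2> = (1/12)[1*(11)*conj(1) + 1*(3)*conj(1) + 2*(0)*conj(1) + 2*(2)*conj(1) + 3*(-5)*conj(-1) + 3*(-1)*conj(-1)]
      = (1/12)[(11) + (3) + (0) + (4) + (15) + (3)] = 36/12 = 3
  <chi_rho, chi_3> = (1/12)[1*(11)*conj(1) + 1*(3)*conj(-1) + 2*(0)*conj(-1) + 2*(2)*conj(1) + 3*(-5)*conj(1) + 3*(-1)*conj(-1)]
      = (1/12)[(11) + (-3) + (0) + (4) + (-15) + (3)] = 0/12 = 0
  <chi_rho, chi_4> = (1/12)[1*(11)*conj(1) + 1*(3)*conj(-1) + 2*(0)*conj(-1) + 2*(2)*conj(1) + 3*(-5)*conj(-1) + 3*(-1)*conj(1)]
      = (1/12)[(11) + (-3) + (0) + (4) + (15) + (-3)] = 24/12 = 2
  <chi_rho, chi_5> = (1/12)[1*(11)*conj(2) + 1*(3)*conj(-2) + 2*(0)*conj(1) + 2*(2)*conj(-1) + 3*(-5)*conj(0) + 3*(-1)*conj(0)]
      = (1/12)[(22) + (-6) + (0) + (-4) + (0) + (0)] = 12/12 = 1
  <chi_rho, chi_6> = (1/12)[1*(11)*conj(2) + 1*(3)*conj(2) + 2*(0)*conj(-1) + 2*(2)*conj(-1) + 3*(-5)*conj(0) + 3*(-1)*conj(0)]
      = (1/12)[(22) + (6) + (0) + (-4) + (0) + (0)] = 24/12 = 2
Dimension check: dim(rho) = sum (mult * dim) = 0*1 + 3*1 + 0*1 + 2*1 + 1*2 + 2*2 = 11 = chi_rho(e) = 11.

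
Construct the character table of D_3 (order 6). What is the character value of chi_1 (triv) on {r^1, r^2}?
Conjugacy classes: {e} of size 1, {r^1, r^2} of size 2, {s, sr, ..., sr^2} of size 3.
Character table:
  irrep \ class              {e} (size 1)  {r^1, r^2} (size 2)  {s, sr, ..., sr^2} (size 3)
  chi_1 (triv)               1             1                    1                          
  chi_2 (sign: r->1, s->-1)  1             1                    -1                         
  chi_3 (2d, j=1)            2             -1                   0                          

Spot check: chi_1 (triv) on {r^1, r^2} = 1.

Proof sketch: D_3 has order 2*3 = 6 with 3 conjugacy classes, hence 3 irreducibles. Sum of squared dims 1 + 1 + 4 = 6 = |G|. Linear characters come from the abelianisation; the 2-dimensional irreps have character r^k -> 2*cos(2*pi*j*k/3), reflections -> 0.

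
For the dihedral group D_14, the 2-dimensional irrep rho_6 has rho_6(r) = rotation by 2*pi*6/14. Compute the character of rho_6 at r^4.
chi_{rho_6}(r^4) = 2*cos(2*pi*6*4/14) = -2*cos(3*pi/7)

Why: rho_6(r^4) is rotation by angle 2*pi*6*4/14, whose trace is 2*cos(2*pi*6*4/14) = -2*cos(3*pi/7).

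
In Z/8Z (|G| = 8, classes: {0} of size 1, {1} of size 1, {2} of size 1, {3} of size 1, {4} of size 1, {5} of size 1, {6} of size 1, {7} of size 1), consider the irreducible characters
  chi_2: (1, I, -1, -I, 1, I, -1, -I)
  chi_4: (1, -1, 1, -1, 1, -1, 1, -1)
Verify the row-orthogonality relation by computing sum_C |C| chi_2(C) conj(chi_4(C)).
Sum = 0; so <chi_2, chi_4> = 0 (distinct irreducibles are orthogonal).

Argument: Compute term by term over conjugacy classes (|C| * chi_2(C) * conj(chi_4(C))):
  1*(1)*conj(1) + 1*(I)*conj(-1) + 1*(-1)*conj(1) + 1*(-I)*conj(-1) + 1*(1)*conj(1) + 1*(I)*conj(-1) + 1*(-1)*conj(1) + 1*(-I)*conj(-1)
  = (1) + (-I) + (-1) + (I) + (1) + (-I) + (-1) + (I)
  = 0.
(Exp terms are combined using exp(i*s)*conj(exp(i*t)) = exp(i*(s-t)), and sums of them are collapsed using the identity that for every m > 1 the m distinct m-th roots of unity sum to 0, e.g. 1 + exp(2*I*pi/3) + exp(-2*I*pi/3) = 0.)
Dividing by |G| = 8 gives 0/8 = 0, matching the row-orthogonality relation <chi_2, chi_4> = [chi_2 = chi_4].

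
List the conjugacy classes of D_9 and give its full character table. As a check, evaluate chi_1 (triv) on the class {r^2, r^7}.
Conjugacy classes: {e} of size 1, {r^1, r^8} of size 2, {r^2, r^7} of size 2, {r^3, r^6} of size 2, {r^4, r^5} of size 2, {s, sr, ..., sr^8} of size 9.
Character table:
  irrep \ class              {e} (size 1)  {r^1, r^8} (size 2)  {r^2, r^7} (size 2)  {r^3, r^6} (size 2)  {r^4, r^5} (size 2)  {s, sr, ..., sr^8} (size 9)
  chi_1 (triv)               1             1                    1                    1                    1                    1                          
  chi_2 (sign: r->1, s->-1)  1             1                    1                    1                    1                    -1                         
  chi_3 (2d, j=1)            2             2*cos(2*pi/9)        2*cos(4*pi/9)        -1                   -2*cos(pi/9)         0                          
  chi_4 (2d, j=2)            2             2*cos(4*pi/9)        -2*cos(pi/9)         -1                   2*cos(2*pi/9)        0                          
  chi_5 (2d, j=3)            2             -1                   -1                   2                    -1                   0                          
  chi_6 (2d, j=4)            2             -2*cos(pi/9)         2*cos(2*pi/9)        -1                   2*cos(4*pi/9)        0                          

Spot check: chi_1 (triv) on {r^2, r^7} = 1.

Derivation: D_9 has order 2*9 = 18 with 6 conjugacy classes, hence 6 irreducibles. Sum of squared dims 1 + 1 + 4 + 4 + 4 + 4 = 18 = |G|. Linear characters come from the abelianisation; the 2-dimensional irreps have character r^k -> 2*cos(2*pi*j*k/9), reflections -> 0.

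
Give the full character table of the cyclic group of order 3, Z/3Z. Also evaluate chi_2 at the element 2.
Character table of Z/3Z (irreps indexed chi_0,...,chi_2 with chi_k(m) = zeta_3^(k*m), zeta_3 = exp(2*pi*i/3)):
  irrep \ class  {0} (size 1)  {1} (size 1)    {2} (size 1)  
  chi_0          1             1               1             
  chi_1          1             exp(2*I*pi/3)   exp(-2*I*pi/3)
  chi_2          1             exp(-2*I*pi/3)  exp(2*I*pi/3) 

Spot check: chi_2(2) = zeta_3^(2*2) = zeta_3^4 = exp(2*I*pi/3).

Proof sketch: Z/3Z is abelian, so all 3 irreducible complex representations are 1-dimensional. They are given by chi_k(m) = zeta_3^(k*m) for k = 0,...,2. Row orthogonality: sum_m chi_k(m) conj(chi_l(m)) = 3 * [k = l].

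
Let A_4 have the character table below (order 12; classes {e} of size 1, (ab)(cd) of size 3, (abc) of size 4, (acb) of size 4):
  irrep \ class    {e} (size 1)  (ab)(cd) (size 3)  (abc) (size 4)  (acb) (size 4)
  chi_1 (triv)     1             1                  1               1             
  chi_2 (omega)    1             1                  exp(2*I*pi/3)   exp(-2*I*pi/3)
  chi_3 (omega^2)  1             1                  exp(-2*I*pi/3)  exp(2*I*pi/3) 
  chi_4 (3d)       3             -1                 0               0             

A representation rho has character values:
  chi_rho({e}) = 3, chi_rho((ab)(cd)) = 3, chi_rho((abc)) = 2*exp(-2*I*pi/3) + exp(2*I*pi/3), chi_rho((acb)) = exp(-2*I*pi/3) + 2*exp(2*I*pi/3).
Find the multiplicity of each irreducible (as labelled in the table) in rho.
Multiplicities: chi_1: 0, chi_2: 1, chi_3: 2, chi_4: 0.

Solution. Use <chi_rho, chi> = (1/|G|) sum_C |C| * chi_rho(C) * conj(chi(C)) with |G| = 12 for each irreducible chi in the table:
  <chi_rho, chi_1> = (1/12)[1*(3)*conj(1) + 3*(3)*conj(1) + 4*(2*exp(-2*I*pi/3) + exp(2*I*pi/3))*conj(1) + 4*(exp(-2*I*pi/3) + 2*exp(2*I*pi/3))*conj(1)]
      = (1/12)[(3) + (9) + (8*exp(-2*I*pi/3) + 4*exp(2*I*pi/3)) + (4*exp(-2*I*pi/3) + 8*exp(2*I*pi/3))] = 0/12 = 0
  <chi_rho, chi_2> = (1/12)[1*(3)*conj(1) + 3*(3)*conj(1) + 4*(2*exp(-2*I*pi/3) + exp(2*I*pi/3))*conj(exp(2*I*pi/3)) + 4*(exp(-2*I*pi/3) + 2*exp(2*I*pi/3))*conj(exp(-2*I*pi/3))]
      = (1/12)[(3) + (9) + (4 + 8*exp(2*I*pi/3)) + (4 + 8*exp(-2*I*pi/3))] = 12/12 = 1
  <chi_rho, chi_3> = (1/12)[1*(3)*conj(1) + 3*(3)*conj(1) + 4*(2*exp(-2*I*pi/3) + exp(2*I*pi/3))*conj(exp(-2*I*pi/3)) + 4*(exp(-2*I*pi/3) + 2*exp(2*I*pi/3))*conj(exp(2*I*pi/3))]
      = (1/12)[(3) + (9) + (8 + 4*exp(-2*I*pi/3)) + (8 + 4*exp(2*I*pi/3))] = 24/12 = 2
  <chi_rho, chi_4> = (1/12)[1*(3)*conj(3) + 3*(3)*conj(-1) + 4*(2*exp(-2*I*pi/3) + exp(2*I*pi/3))*conj(0) + 4*(exp(-2*I*pi/3) + 2*exp(2*I*pi/3))*conj(0)]
      = (1/12)[(9) + (-9) + (0) + (0)] = 0/12 = 0
(Exp terms are combined using exp(i*s)*conj(exp(i*t)) = exp(i*(s-t)), and sums of them are collapsed using the identity that for every m > 1 the m distinct m-th roots of unity sum to 0, e.g. 1 + exp(2*I*pi/3) + exp(-2*I*pi/3) = 0.)
Dimension check: dim(rho) = sum (mult * dim) = 0*1 + 1*1 + 2*1 + 0*3 = 3 = chi_rho(e) = 3.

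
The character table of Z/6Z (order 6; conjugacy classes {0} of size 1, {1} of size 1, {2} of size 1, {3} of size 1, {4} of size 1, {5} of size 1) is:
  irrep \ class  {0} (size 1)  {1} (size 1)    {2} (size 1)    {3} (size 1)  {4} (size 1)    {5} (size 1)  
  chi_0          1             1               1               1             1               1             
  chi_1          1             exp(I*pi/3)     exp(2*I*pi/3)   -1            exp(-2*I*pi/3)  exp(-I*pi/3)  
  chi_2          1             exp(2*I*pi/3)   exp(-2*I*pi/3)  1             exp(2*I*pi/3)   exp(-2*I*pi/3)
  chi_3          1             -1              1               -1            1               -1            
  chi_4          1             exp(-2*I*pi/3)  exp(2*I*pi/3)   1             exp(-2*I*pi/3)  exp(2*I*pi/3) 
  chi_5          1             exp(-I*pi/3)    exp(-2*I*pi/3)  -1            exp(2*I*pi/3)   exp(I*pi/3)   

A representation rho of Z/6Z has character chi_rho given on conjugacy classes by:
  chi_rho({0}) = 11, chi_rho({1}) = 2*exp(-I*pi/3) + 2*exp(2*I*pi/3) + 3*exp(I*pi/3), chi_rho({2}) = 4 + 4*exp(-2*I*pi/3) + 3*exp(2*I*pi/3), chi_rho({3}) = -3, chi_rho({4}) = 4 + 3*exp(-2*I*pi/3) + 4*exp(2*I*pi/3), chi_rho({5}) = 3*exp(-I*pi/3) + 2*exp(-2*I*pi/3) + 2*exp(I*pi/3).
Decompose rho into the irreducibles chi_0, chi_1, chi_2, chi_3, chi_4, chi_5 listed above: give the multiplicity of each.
Multiplicities: chi_0: 2, chi_1: 3, chi_2: 2, chi_3: 2, chi_4: 0, chi_5: 2.

Derivation: Use <chi_rho, chi> = (1/|G|) sum_C |C| * chi_rho(C) * conj(chi(C)) with |G| = 6 for each irreducible chi in the table:
  <chi_rho, chi_0> = (1/6)[1*(11)*conj(1) + 1*(2*exp(-I*pi/3) + 2*exp(2*I*pi/3) + 3*exp(I*pi/3))*conj(1) + 1*(4 + 4*exp(-2*I*pi/3) + 3*exp(2*I*pi/3))*conj(1) + 1*(-3)*conj(1) + 1*(4 + 3*exp(-2*I*pi/3) + 4*exp(2*I*pi/3))*conj(1) + 1*(3*exp(-I*pi/3) + 2*exp(-2*I*pi/3) + 2*exp(I*pi/3))*conj(1)]
      = (1/6)[(11) + (2*exp(-I*pi/3) + 2*exp(2*I*pi/3) + 3*exp(I*pi/3)) + (4 + 4*exp(-2*I*pi/3) + 3*exp(2*I*pi/3)) + (-3) + (4 + 3*exp(-2*I*pi/3) + 4*exp(2*I*pi/3)) + (3*exp(-I*pi/3) + 2*exp(-2*I*pi/3) + 2*exp(I*pi/3))] = 12/6 = 2
  <chi_rho, chi_1> = (1/6)[1*(11)*conj(1) + 1*(2*exp(-I*pi/3) + 2*exp(2*I*pi/3) + 3*exp(I*pi/3))*conj(exp(I*pi/3)) + 1*(4 + 4*exp(-2*I*pi/3) + 3*exp(2*I*pi/3))*conj(exp(2*I*pi/3)) + 1*(-3)*conj(-1) + 1*(4 + 3*exp(-2*I*pi/3) + 4*exp(2*I*pi/3))*conj(exp(-2*I*pi/3)) + 1*(3*exp(-I*pi/3) + 2*exp(-2*I*pi/3) + 2*exp(I*pi/3))*conj(exp(-I*pi/3))]
      = (1/6)[(11) + (3) + (-1) + (3) + (-1) + (3)] = 18/6 = 3
  <chi_rho, chi_2> = (1/6)[1*(11)*conj(1) + 1*(2*exp(-I*pi/3) + 2*exp(2*I*pi/3) + 3*exp(I*pi/3))*conj(exp(2*I*pi/3)) + 1*(4 + 4*exp(-2*I*pi/3) + 3*exp(2*I*pi/3))*conj(exp(-2*I*pi/3)) + 1*(-3)*conj(1) + 1*(4 + 3*exp(-2*I*pi/3) + 4*exp(2*I*pi/3))*conj(exp(2*I*pi/3)) + 1*(3*exp(-I*pi/3) + 2*exp(-2*I*pi/3) + 2*exp(I*pi/3))*conj(exp(-2*I*pi/3))]
      = (1/6)[(11) + (3*exp(-I*pi/3)) + (4 + 3*exp(-2*I*pi/3) + 4*exp(2*I*pi/3)) + (-3) + (4 + 4*exp(-2*I*pi/3) + 3*exp(2*I*pi/3)) + (3*exp(I*pi/3))] = 12/6 = 2
  <chi_rho, chi_3> = (1/6)[1*(11)*conj(1) + 1*(2*exp(-I*pi/3) + 2*exp(2*I*pi/3) + 3*exp(I*pi/3))*conj(-1) + 1*(4 + 4*exp(-2*I*pi/3) + 3*exp(2*I*pi/3))*conj(1) + 1*(-3)*conj(-1) + 1*(4 + 3*exp(-2*I*pi/3) + 4*exp(2*I*pi/3))*conj(1) + 1*(3*exp(-I*pi/3) + 2*exp(-2*I*pi/3) + 2*exp(I*pi/3))*conj(-1)]
      = (1/6)[(11) + (-3*exp(I*pi/3) - 2*exp(2*I*pi/3) - 2*exp(-I*pi/3)) + (4 + 4*exp(-2*I*pi/3) + 3*exp(2*I*pi/3)) + (3) + (4 + 3*exp(-2*I*pi/3) + 4*exp(2*I*pi/3)) + (-2*exp(I*pi/3) - 2*exp(-2*I*pi/3) - 3*exp(-I*pi/3))] = 12/6 = 2
  <chi_rho, chi_4> = (1/6)[1*(11)*conj(1) + 1*(2*exp(-I*pi/3) + 2*exp(2*I*pi/3) + 3*exp(I*pi/3))*conj(exp(-2*I*pi/3)) + 1*(4 + 4*exp(-2*I*pi/3) + 3*exp(2*I*pi/3))*conj(exp(2*I*pi/3)) + 1*(-3)*conj(1) + 1*(4 + 3*exp(-2*I*pi/3) + 4*exp(2*I*pi/3))*conj(exp(-2*I*pi/3)) + 1*(3*exp(-I*pi/3) + 2*exp(-2*I*pi/3) + 2*exp(I*pi/3))*conj(exp(2*I*pi/3))]
      = (1/6)[(11) + (-3) + (-1) + (-3) + (-1) + (-3)] = 0/6 = 0
  <chi_rho, chi_5> = (1/6)[1*(11)*conj(1) + 1*(2*exp(-I*pi/3) + 2*exp(2*I*pi/3) + 3*exp(I*pi/3))*conj(exp(-I*pi/3)) + 1*(4 + 4*exp(-2*I*pi/3) + 3*exp(2*I*pi/3))*conj(exp(-2*I*pi/3)) + 1*(-3)*conj(-1) + 1*(4 + 3*exp(-2*I*pi/3) + 4*exp(2*I*pi/3))*conj(exp(2*I*pi/3)) + 1*(3*exp(-I*pi/3) + 2*exp(-2*I*pi/3) + 2*exp(I*pi/3))*conj(exp(I*pi/3))]
      = (1/6)[(11) + (3*exp(2*I*pi/3)) + (4 + 3*exp(-2*I*pi/3) + 4*exp(2*I*pi/3)) + (3) + (4 + 4*exp(-2*I*pi/3) + 3*exp(2*I*pi/3)) + (3*exp(-2*I*pi/3))] = 12/6 = 2
(Exp terms are combined using exp(i*s)*conj(exp(i*t)) = exp(i*(s-t)), and sums of them are collapsed using the identity that for every m > 1 the m distinct m-th roots of unity sum to 0, e.g. 1 + exp(2*I*pi/3) + exp(-2*I*pi/3) = 0.)
Dimension check: dim(rho) = sum (mult * dim) = 2*1 + 3*1 + 2*1 + 2*1 + 0*1 + 2*1 = 11 = chi_rho(e) = 11.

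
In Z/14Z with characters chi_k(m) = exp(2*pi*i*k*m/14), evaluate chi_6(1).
chi_6(1) = zeta_14^6 = exp(6*I*pi/7)

Why: chi_6(1) = zeta_14^(6*1) = zeta_14^6. Since zeta_14^14 = 1, this equals zeta_14^6 = exp(2*pi*i*6/14) = exp(6*I*pi/7).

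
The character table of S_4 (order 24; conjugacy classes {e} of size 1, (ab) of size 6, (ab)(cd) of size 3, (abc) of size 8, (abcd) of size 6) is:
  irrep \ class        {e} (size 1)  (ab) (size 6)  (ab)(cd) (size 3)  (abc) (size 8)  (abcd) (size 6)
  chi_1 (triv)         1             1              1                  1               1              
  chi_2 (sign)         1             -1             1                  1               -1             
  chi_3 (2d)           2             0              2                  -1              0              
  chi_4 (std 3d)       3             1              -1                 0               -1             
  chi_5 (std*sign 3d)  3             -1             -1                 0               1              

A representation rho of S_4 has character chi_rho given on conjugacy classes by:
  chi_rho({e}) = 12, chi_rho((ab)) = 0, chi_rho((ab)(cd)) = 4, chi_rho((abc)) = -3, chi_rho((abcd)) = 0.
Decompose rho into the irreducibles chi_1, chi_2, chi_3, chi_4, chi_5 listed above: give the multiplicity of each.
Multiplicities: chi_1: 0, chi_2: 0, chi_3: 3, chi_4: 1, chi_5: 1.

Working: Use <chi_rho, chi> = (1/|G|) sum_C |C| * chi_rho(C) * conj(chi(C)) with |G| = 24 for each irreducible chi in the table:
  <chi_rho, chi_1> = (1/24)[1*(12)*conj(1) + 6*(0)*conj(1) + 3*(4)*conj(1) + 8*(-3)*conj(1) + 6*(0)*conj(1)]
      = (1/24)[(12) + (0) + (12) + (-24) + (0)] = 0/24 = 0
  <chi_rho, chi_2> = (1/24)[1*(12)*conj(1) + 6*(0)*conj(-1) + 3*(4)*conj(1) + 8*(-3)*conj(1) + 6*(0)*conj(-1)]
      = (1/24)[(12) + (0) + (12) + (-24) + (0)] = 0/24 = 0
  <chi_rho, chi_3> = (1/24)[1*(12)*conj(2) + 6*(0)*conj(0) + 3*(4)*conj(2) + 8*(-3)*conj(-1) + 6*(0)*conj(0)]
      = (1/24)[(24) + (0) + (24) + (24) + (0)] = 72/24 = 3
  <chi_rho, chi_4> = (1/24)[1*(12)*conj(3) + 6*(0)*conj(1) + 3*(4)*conj(-1) + 8*(-3)*conj(0) + 6*(0)*conj(-1)]
      = (1/24)[(36) + (0) + (-12) + (0) + (0)] = 24/24 = 1
  <chi_rho, chi_5> = (1/24)[1*(12)*conj(3) + 6*(0)*conj(-1) + 3*(4)*conj(-1) + 8*(-3)*conj(0) + 6*(0)*conj(1)]
      = (1/24)[(36) + (0) + (-12) + (0) + (0)] = 24/24 = 1
Dimension check: dim(rho) = sum (mult * dim) = 0*1 + 0*1 + 3*2 + 1*3 + 1*3 = 12 = chi_rho(e) = 12.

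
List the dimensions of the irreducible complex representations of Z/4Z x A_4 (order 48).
Dimensions: 1, 1, 1, 1, 1, 1, 1, 1, 1, 1, 1, 1, 3, 3, 3, 3

Argument: There are 16 irreducibles (= number of conjugacy classes). Their dimensions d_i satisfy sum d_i^2 = |G| = 48: 1 + 1 + 1 + 1 + 1 + 1 + 1 + 1 + 1 + 1 + 1 + 1 + 9 + 9 + 9 + 9 = 48. (For the product with Z/4Z: each of the 4 1-dim characters of Z/4Z tensors with each irrep of A_4, giving 4 copies of each A_4-dimension.)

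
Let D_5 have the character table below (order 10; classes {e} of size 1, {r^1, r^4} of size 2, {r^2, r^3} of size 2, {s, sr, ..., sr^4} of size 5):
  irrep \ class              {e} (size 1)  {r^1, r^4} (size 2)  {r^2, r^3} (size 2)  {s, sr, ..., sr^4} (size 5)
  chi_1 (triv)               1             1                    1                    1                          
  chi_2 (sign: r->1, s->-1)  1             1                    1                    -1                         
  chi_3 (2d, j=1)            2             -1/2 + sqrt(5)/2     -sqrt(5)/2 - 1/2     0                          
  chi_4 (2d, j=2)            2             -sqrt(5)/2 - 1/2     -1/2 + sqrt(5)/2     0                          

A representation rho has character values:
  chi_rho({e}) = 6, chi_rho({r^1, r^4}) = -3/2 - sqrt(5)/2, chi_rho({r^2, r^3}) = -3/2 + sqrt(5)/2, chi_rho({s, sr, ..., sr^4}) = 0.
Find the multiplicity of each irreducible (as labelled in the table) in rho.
Multiplicities: chi_1: 0, chi_2: 0, chi_3: 1, chi_4: 2.

Details: Use <chi_rho, chi> = (1/|G|) sum_C |C| * chi_rho(C) * conj(chi(C)) with |G| = 10 for each irreducible chi in the table:
  <chi_rho, chi_1> = (1/10)[1*(6)*conj(1) + 2*(-3/2 - sqrt(5)/2)*conj(1) + 2*(-3/2 + sqrt(5)/2)*conj(1) + 5*(0)*conj(1)]
      = (1/10)[(6) + (-3 - sqrt(5)) + (-3 + sqrt(5)) + (0)] = 0/10 = 0
  <chi_rho, chi_2> = (1/10)[1*(6)*conj(1) + 2*(-3/2 - sqrt(5)/2)*conj(1) + 2*(-3/2 + sqrt(5)/2)*conj(1) + 5*(0)*conj(-1)]
      = (1/10)[(6) + (-3 - sqrt(5)) + (-3 + sqrt(5)) + (0)] = 0/10 = 0
  <chi_rho, chi_3> = (1/10)[1*(6)*conj(2) + 2*(-3/2 - sqrt(5)/2)*conj(-1/2 + sqrt(5)/2) + 2*(-3/2 + sqrt(5)/2)*conj(-sqrt(5)/2 - 1/2) + 5*(0)*conj(0)]
      = (1/10)[(12) + (-sqrt(5) - 1) + (-1 + sqrt(5)) + (0)] = 10/10 = 1
  <chi_rho, chi_4> = (1/10)[1*(6)*conj(2) + 2*(-3/2 - sqrt(5)/2)*conj(-sqrt(5)/2 - 1/2) + 2*(-3/2 + sqrt(5)/2)*conj(-1/2 + sqrt(5)/2) + 5*(0)*conj(0)]
      = (1/10)[(12) + (4 + 2*sqrt(5)) + (4 - 2*sqrt(5)) + (0)] = 20/10 = 2
Dimension check: dim(rho) = sum (mult * dim) = 0*1 + 0*1 + 1*2 + 2*2 = 6 = chi_rho(e) = 6.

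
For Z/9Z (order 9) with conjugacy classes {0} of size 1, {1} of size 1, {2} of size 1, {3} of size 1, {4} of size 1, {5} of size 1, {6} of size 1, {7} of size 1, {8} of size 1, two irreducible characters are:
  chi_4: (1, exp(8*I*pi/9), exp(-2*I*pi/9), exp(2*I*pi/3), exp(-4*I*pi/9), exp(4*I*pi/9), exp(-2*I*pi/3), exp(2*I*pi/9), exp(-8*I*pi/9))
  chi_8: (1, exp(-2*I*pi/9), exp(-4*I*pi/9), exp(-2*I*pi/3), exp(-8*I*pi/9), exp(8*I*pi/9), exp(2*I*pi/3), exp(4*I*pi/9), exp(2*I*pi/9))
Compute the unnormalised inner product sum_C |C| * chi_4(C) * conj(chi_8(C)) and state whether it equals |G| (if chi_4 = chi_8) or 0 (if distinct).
Sum = 0; so <chi_4, chi_8> = 0 (distinct irreducibles are orthogonal).

Working: Compute term by term over conjugacy classes (|C| * chi_4(C) * conj(chi_8(C))):
  1*(1)*conj(1) + 1*(exp(8*I*pi/9))*conj(exp(-2*I*pi/9)) + 1*(exp(-2*I*pi/9))*conj(exp(-4*I*pi/9)) + 1*(exp(2*I*pi/3))*conj(exp(-2*I*pi/3)) + 1*(exp(-4*I*pi/9))*conj(exp(-8*I*pi/9)) + 1*(exp(4*I*pi/9))*conj(exp(8*I*pi/9)) + 1*(exp(-2*I*pi/3))*conj(exp(2*I*pi/3)) + 1*(exp(2*I*pi/9))*conj(exp(4*I*pi/9)) + 1*(exp(-8*I*pi/9))*conj(exp(2*I*pi/9))
  = (1) + (exp(-8*I*pi/9)) + (exp(2*I*pi/9)) + (exp(-2*I*pi/3)) + (exp(4*I*pi/9)) + (exp(-4*I*pi/9)) + (exp(2*I*pi/3)) + (exp(-2*I*pi/9)) + (exp(8*I*pi/9))
  = 0.
(Exp terms are combined using exp(i*s)*conj(exp(i*t)) = exp(i*(s-t)), and sums of them are collapsed using the identity that for every m > 1 the m distinct m-th roots of unity sum to 0, e.g. 1 + exp(2*I*pi/3) + exp(-2*I*pi/3) = 0.)
Dividing by |G| = 9 gives 0/9 = 0, matching the row-orthogonality relation <chi_4, chi_8> = [chi_4 = chi_8].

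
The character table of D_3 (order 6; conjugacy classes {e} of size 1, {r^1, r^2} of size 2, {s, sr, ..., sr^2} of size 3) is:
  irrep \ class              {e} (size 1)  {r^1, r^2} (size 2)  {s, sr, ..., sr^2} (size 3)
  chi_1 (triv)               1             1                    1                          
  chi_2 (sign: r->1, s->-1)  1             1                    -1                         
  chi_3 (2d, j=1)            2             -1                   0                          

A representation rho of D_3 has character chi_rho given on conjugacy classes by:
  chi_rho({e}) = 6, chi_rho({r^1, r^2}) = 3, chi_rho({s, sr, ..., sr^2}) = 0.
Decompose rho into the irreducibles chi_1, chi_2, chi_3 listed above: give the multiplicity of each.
Multiplicities: chi_1: 2, chi_2: 2, chi_3: 1.

Derivation: Use <chi_rho, chi> = (1/|G|) sum_C |C| * chi_rho(C) * conj(chi(C)) with |G| = 6 for each irreducible chi in the table:
  <chi_rho, chi_1> = (1/6)[1*(6)*conj(1) + 2*(3)*conj(1) + 3*(0)*conj(1)]
      = (1/6)[(6) + (6) + (0)] = 12/6 = 2
  <chi_rho, chi_2> = (1/6)[1*(6)*conj(1) + 2*(3)*conj(1) + 3*(0)*conj(-1)]
      = (1/6)[(6) + (6) + (0)] = 12/6 = 2
  <chi_rho, chi_3> = (1/6)[1*(6)*conj(2) + 2*(3)*conj(-1) + 3*(0)*conj(0)]
      = (1/6)[(12) + (-6) + (0)] = 6/6 = 1
Dimension check: dim(rho) = sum (mult * dim) = 2*1 + 2*1 + 1*2 = 6 = chi_rho(e) = 6.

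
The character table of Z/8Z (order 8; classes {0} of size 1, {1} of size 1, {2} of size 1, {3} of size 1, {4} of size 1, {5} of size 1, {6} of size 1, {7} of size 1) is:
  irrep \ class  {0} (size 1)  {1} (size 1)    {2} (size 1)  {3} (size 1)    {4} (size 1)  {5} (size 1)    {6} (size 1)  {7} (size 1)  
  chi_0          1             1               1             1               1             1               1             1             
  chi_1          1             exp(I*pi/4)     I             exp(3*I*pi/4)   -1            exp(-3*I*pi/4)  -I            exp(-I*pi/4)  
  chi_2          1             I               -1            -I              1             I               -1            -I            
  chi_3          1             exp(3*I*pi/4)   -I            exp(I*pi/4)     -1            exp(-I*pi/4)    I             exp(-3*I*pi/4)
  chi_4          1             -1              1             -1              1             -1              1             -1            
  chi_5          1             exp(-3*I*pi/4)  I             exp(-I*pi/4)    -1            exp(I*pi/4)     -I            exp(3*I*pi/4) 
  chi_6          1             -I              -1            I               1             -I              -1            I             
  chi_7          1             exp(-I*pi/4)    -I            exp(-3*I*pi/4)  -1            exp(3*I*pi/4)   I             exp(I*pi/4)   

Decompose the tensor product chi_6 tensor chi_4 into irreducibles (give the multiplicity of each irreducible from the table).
chi_6 tensor chi_4 = chi_2 (all other irreducibles have multiplicity 0).

Argument: The character of a tensor product is the pointwise product (chi_6 * chi_4)(C) = chi_6(C) * chi_4(C):
  {0}: (1)*(1), {1}: (-I)*(-1), {2}: (-1)*(1), {3}: (I)*(-1), {4}: (1)*(1), {5}: (-I)*(-1), {6}: (-1)*(1), {7}: (I)*(-1)
so (chi_6 * chi_4) takes values
  {0} -> 1, {1} -> I, {2} -> -1, {3} -> -I, {4} -> 1, {5} -> I, {6} -> -1, {7} -> -I.
Now take the inner product of this character with each irreducible chi from the table, <chi_6*chi_4, chi> = (1/8) sum_C |C| (chi_6*chi_4)(C) conj(chi(C)):
  <chi_6*chi_4, chi_0> = (1/8)[1*(1)*conj(1) + 1*(I)*conj(1) + 1*(-1)*conj(1) + 1*(-I)*conj(1) + 1*(1)*conj(1) + 1*(I)*conj(1) + 1*(-1)*conj(1) + 1*(-I)*conj(1)]
      = (1/8)[(1) + (I) + (-1) + (-I) + (1) + (I) + (-1) + (-I)] = 0/8 = 0
  <chi_6*chi_4, chi_1> = (1/8)[1*(1)*conj(1) + 1*(I)*conj(exp(I*pi/4)) + 1*(-1)*conj(I) + 1*(-I)*conj(exp(3*I*pi/4)) + 1*(1)*conj(-1) + 1*(I)*conj(exp(-3*I*pi/4)) + 1*(-1)*conj(-I) + 1*(-I)*conj(exp(-I*pi/4))]
      = (1/8)[(1) + (exp(I*pi/4)) + (I) + (-exp(-I*pi/4)) + (-1) + (exp(-3*I*pi/4)) + (-I) + (-exp(3*I*pi/4))] = 0/8 = 0
  <chi_6*chi_4, chi_2> = (1/8)[1*(1)*conj(1) + 1*(I)*conj(I) + 1*(-1)*conj(-1) + 1*(-I)*conj(-I) + 1*(1)*conj(1) + 1*(I)*conj(I) + 1*(-1)*conj(-1) + 1*(-I)*conj(-I)]
      = (1/8)[(1) + (1) + (1) + (1) + (1) + (1) + (1) + (1)] = 8/8 = 1
  <chi_6*chi_4, chi_3> = (1/8)[1*(1)*conj(1) + 1*(I)*conj(exp(3*I*pi/4)) + 1*(-1)*conj(-I) + 1*(-I)*conj(exp(I*pi/4)) + 1*(1)*conj(-1) + 1*(I)*conj(exp(-I*pi/4)) + 1*(-1)*conj(I) + 1*(-I)*conj(exp(-3*I*pi/4))]
      = (1/8)[(1) + (exp(-I*pi/4)) + (-I) + (-exp(I*pi/4)) + (-1) + (exp(3*I*pi/4)) + (I) + (-exp(-3*I*pi/4))] = 0/8 = 0
  <chi_6*chi_4, chi_4> = (1/8)[1*(1)*conj(1) + 1*(I)*conj(-1) + 1*(-1)*conj(1) + 1*(-I)*conj(-1) + 1*(1)*conj(1) + 1*(I)*conj(-1) + 1*(-1)*conj(1) + 1*(-I)*conj(-1)]
      = (1/8)[(1) + (-I) + (-1) + (I) + (1) + (-I) + (-1) + (I)] = 0/8 = 0
  <chi_6*chi_4, chi_5> = (1/8)[1*(1)*conj(1) + 1*(I)*conj(exp(-3*I*pi/4)) + 1*(-1)*conj(I) + 1*(-I)*conj(exp(-I*pi/4)) + 1*(1)*conj(-1) + 1*(I)*conj(exp(I*pi/4)) + 1*(-1)*conj(-I) + 1*(-I)*conj(exp(3*I*pi/4))]
      = (1/8)[(1) + (exp(-3*I*pi/4)) + (I) + (-exp(3*I*pi/4)) + (-1) + (exp(I*pi/4)) + (-I) + (-exp(-I*pi/4))] = 0/8 = 0
  <chi_6*chi_4, chi_6> = (1/8)[1*(1)*conj(1) + 1*(I)*conj(-I) + 1*(-1)*conj(-1) + 1*(-I)*conj(I) + 1*(1)*conj(1) + 1*(I)*conj(-I) + 1*(-1)*conj(-1) + 1*(-I)*conj(I)]
      = (1/8)[(1) + (-1) + (1) + (-1) + (1) + (-1) + (1) + (-1)] = 0/8 = 0
  <chi_6*chi_4, chi_7> = (1/8)[1*(1)*conj(1) + 1*(I)*conj(exp(-I*pi/4)) + 1*(-1)*conj(-I) + 1*(-I)*conj(exp(-3*I*pi/4)) + 1*(1)*conj(-1) + 1*(I)*conj(exp(3*I*pi/4)) + 1*(-1)*conj(I) + 1*(-I)*conj(exp(I*pi/4))]
      = (1/8)[(1) + (exp(3*I*pi/4)) + (-I) + (-exp(-3*I*pi/4)) + (-1) + (exp(-I*pi/4)) + (I) + (-exp(I*pi/4))] = 0/8 = 0
(Exp terms are combined using exp(i*s)*conj(exp(i*t)) = exp(i*(s-t)), and sums of them are collapsed using the identity that for every m > 1 the m distinct m-th roots of unity sum to 0, e.g. 1 + exp(2*I*pi/3) + exp(-2*I*pi/3) = 0.)
Hence the multiplicities are chi_2: 1. Dimension check: dim(chi_6)*dim(chi_4) = 1*1 = 1 and sum (mult * dim) = 1*1 = 1.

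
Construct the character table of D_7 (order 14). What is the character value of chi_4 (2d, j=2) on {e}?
Conjugacy classes: {e} of size 1, {r^1, r^6} of size 2, {r^2, r^5} of size 2, {r^3, r^4} of size 2, {s, sr, ..., sr^6} of size 7.
Character table:
  irrep \ class              {e} (size 1)  {r^1, r^6} (size 2)  {r^2, r^5} (size 2)  {r^3, r^4} (size 2)  {s, sr, ..., sr^6} (size 7)
  chi_1 (triv)               1             1                    1                    1                    1                          
  chi_2 (sign: r->1, s->-1)  1             1                    1                    1                    -1                         
  chi_3 (2d, j=1)            2             2*cos(2*pi/7)        -2*cos(3*pi/7)       -2*cos(pi/7)         0                          
  chi_4 (2d, j=2)            2             -2*cos(3*pi/7)       -2*cos(pi/7)         2*cos(2*pi/7)        0                          
  chi_5 (2d, j=3)            2             -2*cos(pi/7)         2*cos(2*pi/7)        -2*cos(3*pi/7)       0                          

Spot check: chi_4 (2d, j=2) on {e} = 2.

D_7 has order 2*7 = 14 with 5 conjugacy classes, hence 5 irreducibles. Sum of squared dims 1 + 1 + 4 + 4 + 4 = 14 = |G|. Linear characters come from the abelianisation; the 2-dimensional irreps have character r^k -> 2*cos(2*pi*j*k/7), reflections -> 0.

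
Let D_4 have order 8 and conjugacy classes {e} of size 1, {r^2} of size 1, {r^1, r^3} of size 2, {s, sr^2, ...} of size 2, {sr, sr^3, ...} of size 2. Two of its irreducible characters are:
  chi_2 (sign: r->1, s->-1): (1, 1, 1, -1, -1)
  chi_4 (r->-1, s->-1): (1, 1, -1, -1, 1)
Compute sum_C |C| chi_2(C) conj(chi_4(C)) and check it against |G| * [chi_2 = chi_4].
Sum = 0; so <chi_2, chi_4> = 0 (distinct irreducibles are orthogonal).

Working: Compute term by term over conjugacy classes (|C| * chi_2(C) * conj(chi_4(C))):
  1*(1)*conj(1) + 1*(1)*conj(1) + 2*(1)*conj(-1) + 2*(-1)*conj(-1) + 2*(-1)*conj(1)
  = (1) + (1) + (-2) + (2) + (-2)
  = 0.
Dividing by |G| = 8 gives 0/8 = 0, matching the row-orthogonality relation <chi_2, chi_4> = [chi_2 = chi_4].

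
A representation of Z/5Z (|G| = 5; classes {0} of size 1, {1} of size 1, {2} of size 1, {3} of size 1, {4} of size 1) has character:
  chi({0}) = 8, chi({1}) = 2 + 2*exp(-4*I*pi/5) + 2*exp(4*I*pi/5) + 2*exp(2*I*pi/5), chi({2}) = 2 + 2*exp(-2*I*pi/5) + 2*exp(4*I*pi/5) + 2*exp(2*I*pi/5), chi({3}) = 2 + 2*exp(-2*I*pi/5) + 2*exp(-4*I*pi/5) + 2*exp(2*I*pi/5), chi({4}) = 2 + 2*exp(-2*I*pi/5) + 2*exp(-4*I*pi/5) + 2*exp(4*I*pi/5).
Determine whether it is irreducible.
Not irreducible (reducible): <chi, chi> = 16 > 1.

Proof sketch: <chi, chi> = (1/|G|) sum_C |C| * |chi(C)|^2 = (1/5)[1*|8|^2 + 1*|2 + 2*exp(-4*I*pi/5) + 2*exp(4*I*pi/5) + 2*exp(2*I*pi/5)|^2 + 1*|2 + 2*exp(-2*I*pi/5) + 2*exp(4*I*pi/5) + 2*exp(2*I*pi/5)|^2 + 1*|2 + 2*exp(-2*I*pi/5) + 2*exp(-4*I*pi/5) + 2*exp(2*I*pi/5)|^2 + 1*|2 + 2*exp(-2*I*pi/5) + 2*exp(-4*I*pi/5) + 2*exp(4*I*pi/5)|^2]
  = (1/5)[(64) + (4) + (4) + (4) + (4)] = 80/5 = 16.
(Exp terms are combined using exp(i*s)*conj(exp(i*t)) = exp(i*(s-t)), and sums of them are collapsed using the identity that for every m > 1 the m distinct m-th roots of unity sum to 0, e.g. 1 + exp(2*I*pi/3) + exp(-2*I*pi/3) = 0.)
A character is irreducible iff <chi, chi> = 1, so this representation is reducible.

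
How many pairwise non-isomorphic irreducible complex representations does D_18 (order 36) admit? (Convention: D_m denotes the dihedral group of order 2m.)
12

Working: The number of irreducible complex representations of a finite group equals its number of conjugacy classes. D_18 has 12 conjugacy classes (n/2 + 3 for n even), so D_18 (order 36) has exactly 12 irreducible complex representations.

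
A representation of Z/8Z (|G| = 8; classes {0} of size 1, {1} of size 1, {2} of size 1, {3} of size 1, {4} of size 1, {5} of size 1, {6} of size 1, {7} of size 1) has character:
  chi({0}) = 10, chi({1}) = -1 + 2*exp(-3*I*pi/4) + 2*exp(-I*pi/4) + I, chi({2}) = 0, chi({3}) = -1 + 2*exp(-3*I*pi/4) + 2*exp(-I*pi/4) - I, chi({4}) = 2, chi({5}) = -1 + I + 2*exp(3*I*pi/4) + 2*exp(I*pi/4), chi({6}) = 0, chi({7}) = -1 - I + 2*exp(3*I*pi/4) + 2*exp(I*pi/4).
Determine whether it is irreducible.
Not irreducible (reducible): <chi, chi> = 18 > 1.

<chi, chi> = (1/|G|) sum_C |C| * |chi(C)|^2 = (1/8)[1*|10|^2 + 1*|-1 + 2*exp(-3*I*pi/4) + 2*exp(-I*pi/4) + I|^2 + 1*|0|^2 + 1*|-1 + 2*exp(-3*I*pi/4) + 2*exp(-I*pi/4) - I|^2 + 1*|2|^2 + 1*|-1 + I + 2*exp(3*I*pi/4) + 2*exp(I*pi/4)|^2 + 1*|0|^2 + 1*|-1 - I + 2*exp(3*I*pi/4) + 2*exp(I*pi/4)|^2]
  = (1/8)[(100) + (10 - 4*exp(I*pi/4) - 4*exp(-I*pi/4)) + (0) + (10 - 4*exp(3*I*pi/4) - 4*exp(-3*I*pi/4)) + (4) + (10 - 4*exp(3*I*pi/4) - 4*exp(-3*I*pi/4)) + (0) + (10 - 4*exp(I*pi/4) - 4*exp(-I*pi/4))] = 144/8 = 18.
(Exp terms are combined using exp(i*s)*conj(exp(i*t)) = exp(i*(s-t)), and sums of them are collapsed using the identity that for every m > 1 the m distinct m-th roots of unity sum to 0, e.g. 1 + exp(2*I*pi/3) + exp(-2*I*pi/3) = 0.)
A character is irreducible iff <chi, chi> = 1, so this representation is reducible.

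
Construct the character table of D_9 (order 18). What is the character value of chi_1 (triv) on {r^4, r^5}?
Conjugacy classes: {e} of size 1, {r^1, r^8} of size 2, {r^2, r^7} of size 2, {r^3, r^6} of size 2, {r^4, r^5} of size 2, {s, sr, ..., sr^8} of size 9.
Character table:
  irrep \ class              {e} (size 1)  {r^1, r^8} (size 2)  {r^2, r^7} (size 2)  {r^3, r^6} (size 2)  {r^4, r^5} (size 2)  {s, sr, ..., sr^8} (size 9)
  chi_1 (triv)               1             1                    1                    1                    1                    1                          
  chi_2 (sign: r->1, s->-1)  1             1                    1                    1                    1                    -1                         
  chi_3 (2d, j=1)            2             2*cos(2*pi/9)        2*cos(4*pi/9)        -1                   -2*cos(pi/9)         0                          
  chi_4 (2d, j=2)            2             2*cos(4*pi/9)        -2*cos(pi/9)         -1                   2*cos(2*pi/9)        0                          
  chi_5 (2d, j=3)            2             -1                   -1                   2                    -1                   0                          
  chi_6 (2d, j=4)            2             -2*cos(pi/9)         2*cos(2*pi/9)        -1                   2*cos(4*pi/9)        0                          

Spot check: chi_1 (triv) on {r^4, r^5} = 1.

Derivation: D_9 has order 2*9 = 18 with 6 conjugacy classes, hence 6 irreducibles. Sum of squared dims 1 + 1 + 4 + 4 + 4 + 4 = 18 = |G|. Linear characters come from the abelianisation; the 2-dimensional irreps have character r^k -> 2*cos(2*pi*j*k/9), reflections -> 0.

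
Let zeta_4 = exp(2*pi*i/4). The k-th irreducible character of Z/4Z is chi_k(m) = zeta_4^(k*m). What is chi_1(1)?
chi_1(1) = zeta_4^1 = I

Derivation: chi_1(1) = zeta_4^(1*1) = zeta_4^1. Since zeta_4^4 = 1, this equals zeta_4^1 = exp(2*pi*i*1/4) = I.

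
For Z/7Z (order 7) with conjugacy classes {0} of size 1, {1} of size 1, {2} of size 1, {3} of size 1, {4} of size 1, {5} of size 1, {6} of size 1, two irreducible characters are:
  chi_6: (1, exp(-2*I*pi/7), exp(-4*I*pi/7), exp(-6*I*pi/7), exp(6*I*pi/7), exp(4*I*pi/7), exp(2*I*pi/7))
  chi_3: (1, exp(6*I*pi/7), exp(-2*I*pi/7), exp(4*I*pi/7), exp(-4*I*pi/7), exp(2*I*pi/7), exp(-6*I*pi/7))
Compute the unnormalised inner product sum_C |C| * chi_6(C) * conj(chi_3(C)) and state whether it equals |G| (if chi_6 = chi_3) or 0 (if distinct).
Sum = 0; so <chi_6, chi_3> = 0 (distinct irreducibles are orthogonal).

Argument: Compute term by term over conjugacy classes (|C| * chi_6(C) * conj(chi_3(C))):
  1*(1)*conj(1) + 1*(exp(-2*I*pi/7))*conj(exp(6*I*pi/7)) + 1*(exp(-4*I*pi/7))*conj(exp(-2*I*pi/7)) + 1*(exp(-6*I*pi/7))*conj(exp(4*I*pi/7)) + 1*(exp(6*I*pi/7))*conj(exp(-4*I*pi/7)) + 1*(exp(4*I*pi/7))*conj(exp(2*I*pi/7)) + 1*(exp(2*I*pi/7))*conj(exp(-6*I*pi/7))
  = (1) + (exp(6*I*pi/7)) + (exp(-2*I*pi/7)) + (exp(4*I*pi/7)) + (exp(-4*I*pi/7)) + (exp(2*I*pi/7)) + (exp(-6*I*pi/7))
  = 0.
(Exp terms are combined using exp(i*s)*conj(exp(i*t)) = exp(i*(s-t)), and sums of them are collapsed using the identity that for every m > 1 the m distinct m-th roots of unity sum to 0, e.g. 1 + exp(2*I*pi/3) + exp(-2*I*pi/3) = 0.)
Dividing by |G| = 7 gives 0/7 = 0, matching the row-orthogonality relation <chi_6, chi_3> = [chi_6 = chi_3].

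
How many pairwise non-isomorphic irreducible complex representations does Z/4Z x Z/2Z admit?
8

Why: The number of irreducible complex representations of a finite group equals its number of conjugacy classes. Z/4Z x Z/2Z is abelian of order 8, so every element is its own conjugacy class: 8 classes, so Z/4Z x Z/2Z (order 8) has exactly 8 irreducible complex representations.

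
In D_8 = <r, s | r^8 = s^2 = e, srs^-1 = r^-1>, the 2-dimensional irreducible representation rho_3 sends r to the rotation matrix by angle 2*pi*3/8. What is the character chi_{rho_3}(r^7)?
chi_{rho_3}(r^7) = 2*cos(2*pi*3*7/8) = -sqrt(2)

Working: rho_3(r^7) is rotation by angle 2*pi*3*7/8, whose trace is 2*cos(2*pi*3*7/8) = -sqrt(2).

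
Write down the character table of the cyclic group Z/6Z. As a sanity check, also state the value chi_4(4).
Character table of Z/6Z (irreps indexed chi_0,...,chi_5 with chi_k(m) = zeta_6^(k*m), zeta_6 = exp(2*pi*i/6)):
  irrep \ class  {0} (size 1)  {1} (size 1)    {2} (size 1)    {3} (size 1)  {4} (size 1)    {5} (size 1)  
  chi_0          1             1               1               1             1               1             
  chi_1          1             exp(I*pi/3)     exp(2*I*pi/3)   -1            exp(-2*I*pi/3)  exp(-I*pi/3)  
  chi_2          1             exp(2*I*pi/3)   exp(-2*I*pi/3)  1             exp(2*I*pi/3)   exp(-2*I*pi/3)
  chi_3          1             -1              1               -1            1               -1            
  chi_4          1             exp(-2*I*pi/3)  exp(2*I*pi/3)   1             exp(-2*I*pi/3)  exp(2*I*pi/3) 
  chi_5          1             exp(-I*pi/3)    exp(-2*I*pi/3)  -1            exp(2*I*pi/3)   exp(I*pi/3)   

Spot check: chi_4(4) = zeta_6^(4*4) = zeta_6^16 = exp(-2*I*pi/3).

Why: Z/6Z is abelian, so all 6 irreducible complex representations are 1-dimensional. They are given by chi_k(m) = zeta_6^(k*m) for k = 0,...,5. Row orthogonality: sum_m chi_k(m) conj(chi_l(m)) = 6 * [k = l].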